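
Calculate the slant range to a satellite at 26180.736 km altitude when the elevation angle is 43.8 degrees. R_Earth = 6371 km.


h = 26180.736 km, el = 43.8 deg
d = -R_E*sin(el) + sqrt((R_E*sin(el))^2 + 2*R_E*h + h^2)
d = -6371.0000*sin(0.7644542) + sqrt((6371.0000*0.6921432)^2 + 2*6371.0000*26180.736 + 26180.736^2)
d = 27815.6694 km

27815.6694 km


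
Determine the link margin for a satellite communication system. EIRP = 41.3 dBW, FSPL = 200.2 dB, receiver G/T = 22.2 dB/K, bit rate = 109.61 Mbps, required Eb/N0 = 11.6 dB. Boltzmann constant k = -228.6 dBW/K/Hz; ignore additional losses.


C/N0 = EIRP - FSPL + G/T - k = 41.3 - 200.2 + 22.2 - (-228.6)
C/N0 = 91.9000 dB-Hz
R_b = 109.61 Mbps = 1.0961e+08 bps -> 10*log10(R_b) = 80.3985 dB-Hz
Eb/N0 = C/N0 - 10*log10(R_b) = 91.9000 - 80.3985 = 11.5015 dB
Margin = Eb/N0 - Eb/N0_req = 11.5015 - 11.6 = -0.09850178 dB (negative margin: link does not close)

-0.0985 dB


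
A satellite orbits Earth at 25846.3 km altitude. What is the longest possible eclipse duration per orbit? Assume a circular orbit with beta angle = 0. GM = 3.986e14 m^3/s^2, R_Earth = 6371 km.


r = 32217.3000 km
T = 959.1658 min
Eclipse fraction = arcsin(R_E/r)/pi = arcsin(6371.0000/32217.3000)/pi
= arcsin(0.1977509)/pi = 0.06336371
Eclipse duration = 0.06336371 * 959.1658 = 60.7763 min

60.7763 minutes


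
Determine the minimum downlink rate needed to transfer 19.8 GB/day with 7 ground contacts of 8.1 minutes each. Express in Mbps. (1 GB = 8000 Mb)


total contact time = 7 * 8.1 * 60 = 3402.0000 s
data = 19.8 GB = 158400.0000 Mb
rate = 158400.0000 / 3402.0000 = 46.5608 Mbps

46.5608 Mbps


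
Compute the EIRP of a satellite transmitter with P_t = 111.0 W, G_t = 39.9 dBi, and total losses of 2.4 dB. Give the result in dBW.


Pt = 111.0 W = 20.4532 dBW
EIRP = Pt_dBW + Gt - losses = 20.4532 + 39.9 - 2.4 = 57.9532 dBW

57.9532 dBW


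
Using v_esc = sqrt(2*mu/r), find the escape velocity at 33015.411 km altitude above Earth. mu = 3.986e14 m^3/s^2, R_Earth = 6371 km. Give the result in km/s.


r = 6371.0 + 33015.411 = 39386.4110 km = 3.9386411e+07 m
v_esc = sqrt(2*mu/r) = sqrt(2*3.986e14 / 3.9386411e+07)
v_esc = 4498.9425 m/s = 4.4989 km/s

4.4989 km/s


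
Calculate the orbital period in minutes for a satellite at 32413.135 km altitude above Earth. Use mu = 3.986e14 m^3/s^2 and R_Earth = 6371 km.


r = 38784.1350 km = 3.8784135e+07 m
T = 2*pi*sqrt(r^3/mu) = 2*pi*sqrt(5.833945e+22 / 3.986e14)
T = 76013.7899 s = 1266.8965 min

1266.8965 minutes


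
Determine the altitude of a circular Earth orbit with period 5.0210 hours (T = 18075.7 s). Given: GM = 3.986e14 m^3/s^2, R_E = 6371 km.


T = 18075.7 s
r = (mu*T^2/(4*pi^2))^(1/3) = (3.986e14 * 18075.7^2 / (4*pi^2))^(1/3)
r = 1.4886386e+07 m = 14886.3858 km
alt = r - R_E = 14886.3858 - 6371 = 8515.3858 km

8515.3858 km


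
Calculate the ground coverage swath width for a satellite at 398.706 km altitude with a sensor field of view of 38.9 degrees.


FOV = 38.9 deg = 0.6789331 rad
swath = 2 * alt * tan(FOV/2) = 2 * 398.706 * tan(0.3394665)
swath = 2 * 398.706 * 0.3531368
swath = 281.5955 km

281.5955 km


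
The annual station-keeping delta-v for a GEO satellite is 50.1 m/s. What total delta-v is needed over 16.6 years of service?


dV = rate * years = 50.1 * 16.6
dV = 831.6600 m/s

831.6600 m/s


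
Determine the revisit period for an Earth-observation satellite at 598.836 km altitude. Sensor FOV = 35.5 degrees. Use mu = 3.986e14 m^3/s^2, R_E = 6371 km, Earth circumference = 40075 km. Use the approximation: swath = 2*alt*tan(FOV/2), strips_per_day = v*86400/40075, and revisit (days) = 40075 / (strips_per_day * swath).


swath = 2*598.836*tan(0.3097959) = 383.3778 km
v = sqrt(mu/r) = 7562.3603 m/s = 7.5624 km/s
strips/day = v*86400/40075 = 7.5624*86400/40075 = 16.3041
coverage/day = strips * swath = 16.3041 * 383.3778 = 6250.6412 km
revisit = 40075 / 6250.6412 = 6.4113 days

6.4113 days


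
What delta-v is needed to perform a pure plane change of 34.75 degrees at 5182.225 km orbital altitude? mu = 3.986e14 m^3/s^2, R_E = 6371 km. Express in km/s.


r = 11553.2250 km = 1.1553225e+07 m
V = sqrt(mu/r) = 5873.7713 m/s
di = 34.75 deg = 0.6065019 rad
dV = 2*V*sin(di/2) = 2*5873.7713*sin(0.303251)
dV = 3508.1028 m/s = 3.5081 km/s

3.5081 km/s


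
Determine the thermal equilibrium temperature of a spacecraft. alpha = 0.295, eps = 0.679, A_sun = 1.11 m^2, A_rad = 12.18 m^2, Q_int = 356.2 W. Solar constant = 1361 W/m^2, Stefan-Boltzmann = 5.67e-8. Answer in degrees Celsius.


Numerator = alpha*S*A_sun + Q_int = 0.295*1361*1.11 + 356.2 = 801.8595 W
Denominator = eps*sigma*A_rad = 0.679*5.67e-8*12.18 = 4.6892147e-07 W/K^4
T^4 = 1.710008e+09 K^4
T = 203.3525 K = -69.7975 C

-69.7975 degrees Celsius


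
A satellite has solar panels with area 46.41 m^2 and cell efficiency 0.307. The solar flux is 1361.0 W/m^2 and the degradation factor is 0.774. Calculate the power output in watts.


P = area * eta * S * degradation
P = 46.41 * 0.307 * 1361.0 * 0.774
P = 15008.9057 W

15008.9057 W


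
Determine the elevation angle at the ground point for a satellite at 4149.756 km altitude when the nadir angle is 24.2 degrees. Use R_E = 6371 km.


r = R_E + alt = 10520.7560 km
Law of sines in the satellite / Earth-center / ground-point triangle:
  sin(nadir)/R_E = sin(90 + el)/r  =>  cos(el) = (r/R_E)*sin(nadir)
cos(el) = (10520.7560 / 6371.0000) * sin(24.2 deg) = 0.6769267
el = arccos(0.6769267) = 47.3960 deg
(Earth-central angle = 90 - nadir - el = 18.4040 deg)

47.3960 degrees


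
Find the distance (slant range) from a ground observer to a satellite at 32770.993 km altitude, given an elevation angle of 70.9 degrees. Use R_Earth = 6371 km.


h = 32770.993 km, el = 70.9 deg
d = -R_E*sin(el) + sqrt((R_E*sin(el))^2 + 2*R_E*h + h^2)
d = -6371.0000*sin(1.2374) + sqrt((6371.0000*0.9449489)^2 + 2*6371.0000*32770.993 + 32770.993^2)
d = 33066.1683 km

33066.1683 km


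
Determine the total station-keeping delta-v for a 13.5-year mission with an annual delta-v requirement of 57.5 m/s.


dV = rate * years = 57.5 * 13.5
dV = 776.2500 m/s

776.2500 m/s


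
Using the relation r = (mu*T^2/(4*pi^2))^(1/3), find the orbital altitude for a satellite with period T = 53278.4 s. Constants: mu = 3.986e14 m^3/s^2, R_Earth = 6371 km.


T = 53278.4 s
r = (mu*T^2/(4*pi^2))^(1/3) = (3.986e14 * 53278.4^2 / (4*pi^2))^(1/3)
r = 3.0602716e+07 m = 30602.7158 km
alt = r - R_E = 30602.7158 - 6371 = 24231.7158 km

24231.7158 km


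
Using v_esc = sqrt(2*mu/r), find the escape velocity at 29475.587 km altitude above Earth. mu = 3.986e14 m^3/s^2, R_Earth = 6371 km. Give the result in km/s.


r = 6371.0 + 29475.587 = 35846.5870 km = 3.5846587e+07 m
v_esc = sqrt(2*mu/r) = sqrt(2*3.986e14 / 3.5846587e+07)
v_esc = 4715.8474 m/s = 4.7158 km/s

4.7158 km/s


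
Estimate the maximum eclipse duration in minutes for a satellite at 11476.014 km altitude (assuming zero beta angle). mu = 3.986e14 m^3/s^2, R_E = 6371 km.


r = 17847.0140 km
T = 395.4652 min
Eclipse fraction = arcsin(R_E/r)/pi = arcsin(6371.0000/17847.0140)/pi
= arcsin(0.3569785)/pi = 0.1161931
Eclipse duration = 0.1161931 * 395.4652 = 45.9503 min

45.9503 minutes


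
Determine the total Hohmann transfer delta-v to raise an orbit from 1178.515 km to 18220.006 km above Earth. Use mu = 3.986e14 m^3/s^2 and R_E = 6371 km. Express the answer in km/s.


r1 = 7549.5150 km = 7.549515e+06 m
r2 = 24591.0060 km = 2.4591006e+07 m
dv1 = sqrt(mu/r1)*(sqrt(2*r2/(r1+r2)) - 1) = 1722.2411 m/s
dv2 = sqrt(mu/r2)*(1 - sqrt(2*r1/(r1+r2))) = 1266.5740 m/s
total dv = |dv1| + |dv2| = 1722.2411 + 1266.5740 = 2988.8151 m/s = 2.9888 km/s

2.9888 km/s


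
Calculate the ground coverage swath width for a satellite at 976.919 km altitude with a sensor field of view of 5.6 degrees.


FOV = 5.6 deg = 0.09773844 rad
swath = 2 * alt * tan(FOV/2) = 2 * 976.919 * tan(0.04886922)
swath = 2 * 976.919 * 0.04890816
swath = 95.5586 km

95.5586 km


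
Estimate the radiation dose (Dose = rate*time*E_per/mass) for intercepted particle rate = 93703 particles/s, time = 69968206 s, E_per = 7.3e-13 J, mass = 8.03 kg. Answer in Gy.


Total energy deposited = rate * time * E_per
  = 93703 * 69968206 * 7.3e-13 = 4.7860 J
Dose = E_total / mass = 4.7860 / 8.03
Dose = 0.596021 Gy

0.5960 Gy


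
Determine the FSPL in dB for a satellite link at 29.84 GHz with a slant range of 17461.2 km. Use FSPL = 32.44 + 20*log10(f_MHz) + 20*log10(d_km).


f = 29.84 GHz = 29840.0000 MHz
d = 17461.2 km
FSPL = 32.44 + 20*log10(29840.0000) + 20*log10(17461.2)
FSPL = 32.44 + 89.4960 + 84.8415
FSPL = 206.7775 dB

206.7775 dB


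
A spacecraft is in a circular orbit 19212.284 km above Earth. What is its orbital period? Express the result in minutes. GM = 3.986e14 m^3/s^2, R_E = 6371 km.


r = 25583.2840 km = 2.5583284e+07 m
T = 2*pi*sqrt(r^3/mu) = 2*pi*sqrt(1.6744372e+22 / 3.986e14)
T = 40723.5527 s = 678.7259 min

678.7259 minutes


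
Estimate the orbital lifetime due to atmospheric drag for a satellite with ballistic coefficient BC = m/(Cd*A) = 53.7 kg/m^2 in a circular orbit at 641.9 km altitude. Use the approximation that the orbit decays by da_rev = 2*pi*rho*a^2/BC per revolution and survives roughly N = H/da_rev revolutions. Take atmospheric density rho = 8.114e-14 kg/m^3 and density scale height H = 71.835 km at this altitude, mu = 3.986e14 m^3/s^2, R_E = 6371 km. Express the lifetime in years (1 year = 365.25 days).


a = R_E + alt = 7012.9000 km = 7.0129e+06 m
da_rev = 2*pi*rho*a^2/BC = 2*pi*8.114e-14*(7.0129e+06)^2/53.7 = 0.466912906 m per revolution
N = H/da_rev = 71835.0000 m / 0.466912906 m = 153850.9626 revolutions
P = 2*pi*sqrt(a^3/mu) = 5844.6390 s
lifetime = N*P = 153850.9626 * 5844.6390 = 8.9920333e+08 s = 10407.4460 days
years = 10407.4460 / 365.25 = 28.4940 years

28.4940 years


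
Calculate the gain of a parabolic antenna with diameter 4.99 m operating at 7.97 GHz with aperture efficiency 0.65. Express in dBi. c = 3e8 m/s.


lambda = c/f = 3e8 / 7.97e+09 = 0.03764115 m
G = eta*(pi*D/lambda)^2 = 0.65*(pi*4.99/0.03764115)^2
G = 112742.6728 (linear)
G = 10*log10(112742.6728) = 50.5209 dBi

50.5209 dBi


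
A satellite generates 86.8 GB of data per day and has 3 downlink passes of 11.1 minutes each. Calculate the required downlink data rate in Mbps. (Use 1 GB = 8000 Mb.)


total contact time = 3 * 11.1 * 60 = 1998.0000 s
data = 86.8 GB = 694400.0000 Mb
rate = 694400.0000 / 1998.0000 = 347.5475 Mbps

347.5475 Mbps


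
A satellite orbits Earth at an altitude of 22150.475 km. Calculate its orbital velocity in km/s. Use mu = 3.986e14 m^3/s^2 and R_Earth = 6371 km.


r = R_E + alt = 6371.0 + 22150.475 = 28521.4750 km = 2.8521475e+07 m
v = sqrt(mu/r) = sqrt(3.986e14 / 2.8521475e+07) = 3738.3732 m/s = 3.7384 km/s

3.7384 km/s


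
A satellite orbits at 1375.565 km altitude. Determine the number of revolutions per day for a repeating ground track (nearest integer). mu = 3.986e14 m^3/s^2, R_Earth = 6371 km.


r = 7.746565e+06 m
T = 2*pi*sqrt(r^3/mu) = 6785.3925 s = 113.0899 min
revs/day = 1440 / 113.0899 = 12.7332
Rounded: 13 revolutions per day

13 revolutions per day


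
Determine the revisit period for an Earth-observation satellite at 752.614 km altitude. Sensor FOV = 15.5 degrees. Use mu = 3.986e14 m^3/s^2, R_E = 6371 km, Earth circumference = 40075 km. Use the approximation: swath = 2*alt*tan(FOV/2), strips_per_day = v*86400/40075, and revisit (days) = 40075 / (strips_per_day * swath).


swath = 2*752.614*tan(0.135263) = 204.8525 km
v = sqrt(mu/r) = 7480.2904 m/s = 7.4803 km/s
strips/day = v*86400/40075 = 7.4803*86400/40075 = 16.1272
coverage/day = strips * swath = 16.1272 * 204.8525 = 3303.6956 km
revisit = 40075 / 3303.6956 = 12.1304 days

12.1304 days


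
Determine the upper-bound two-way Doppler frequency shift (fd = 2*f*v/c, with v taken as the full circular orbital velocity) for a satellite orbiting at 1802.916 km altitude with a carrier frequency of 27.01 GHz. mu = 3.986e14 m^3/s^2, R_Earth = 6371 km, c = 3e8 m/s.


r = 8.173916e+06 m
v = sqrt(mu/r) = 6983.1852 m/s (worst-case radial velocity)
f = 27.01 GHz = 2.701e+10 Hz
fd = 2*f*v/c = 2*2.701e+10*6983.1852/3.0e+08
fd = 1.2574389e+06 Hz

1.2574e+06 Hz


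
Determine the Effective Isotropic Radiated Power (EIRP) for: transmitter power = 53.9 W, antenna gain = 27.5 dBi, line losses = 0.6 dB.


Pt = 53.9 W = 17.3159 dBW
EIRP = Pt_dBW + Gt - losses = 17.3159 + 27.5 - 0.6 = 44.2159 dBW

44.2159 dBW


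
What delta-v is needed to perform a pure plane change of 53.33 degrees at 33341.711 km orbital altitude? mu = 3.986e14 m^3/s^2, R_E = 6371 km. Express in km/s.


r = 39712.7110 km = 3.9712711e+07 m
V = sqrt(mu/r) = 3168.1365 m/s
di = 53.33 deg = 0.9307841 rad
dV = 2*V*sin(di/2) = 2*3168.1365*sin(0.465392)
dV = 2843.5494 m/s = 2.8435 km/s

2.8435 km/s


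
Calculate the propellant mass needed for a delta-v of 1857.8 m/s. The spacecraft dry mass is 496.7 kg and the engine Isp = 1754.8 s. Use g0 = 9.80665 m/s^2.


ve = Isp * g0 = 1754.8 * 9.80665 = 17208.709420 m/s
mass ratio = exp(dv/ve) = exp(1857.8/17208.709420) = 1.11399980
m_prop = m_dry * (mr - 1) = 496.7 * (1.11399980 - 1)
m_prop = 56.6237 kg

56.6237 kg


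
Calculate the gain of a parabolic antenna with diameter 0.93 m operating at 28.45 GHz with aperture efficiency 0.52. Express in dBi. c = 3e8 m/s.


lambda = c/f = 3e8 / 2.845e+10 = 0.01054482 m
G = eta*(pi*D/lambda)^2 = 0.52*(pi*0.93/0.01054482)^2
G = 39920.0446 (linear)
G = 10*log10(39920.0446) = 46.0119 dBi

46.0119 dBi


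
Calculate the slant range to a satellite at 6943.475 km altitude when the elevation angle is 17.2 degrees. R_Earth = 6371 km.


h = 6943.475 km, el = 17.2 deg
d = -R_E*sin(el) + sqrt((R_E*sin(el))^2 + 2*R_E*h + h^2)
d = -6371.0000*sin(0.3001966) + sqrt((6371.0000*0.2957081)^2 + 2*6371.0000*6943.475 + 6943.475^2)
d = 9958.1255 km

9958.1255 km


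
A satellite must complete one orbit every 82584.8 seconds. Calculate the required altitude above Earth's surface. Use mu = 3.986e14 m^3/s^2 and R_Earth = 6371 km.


T = 82584.8 s
r = (mu*T^2/(4*pi^2))^(1/3) = (3.986e14 * 82584.8^2 / (4*pi^2))^(1/3)
r = 4.098824e+07 m = 40988.2397 km
alt = r - R_E = 40988.2397 - 6371 = 34617.2397 km

34617.2397 km


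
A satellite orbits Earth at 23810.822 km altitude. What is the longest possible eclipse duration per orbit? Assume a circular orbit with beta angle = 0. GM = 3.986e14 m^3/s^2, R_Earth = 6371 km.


r = 30181.8220 km
T = 869.7174 min
Eclipse fraction = arcsin(R_E/r)/pi = arcsin(6371.0000/30181.8220)/pi
= arcsin(0.2110873)/pi = 0.06770044
Eclipse duration = 0.06770044 * 869.7174 = 58.8803 min

58.8803 minutes


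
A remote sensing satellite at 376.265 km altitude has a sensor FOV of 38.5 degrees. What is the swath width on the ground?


FOV = 38.5 deg = 0.6719518 rad
swath = 2 * alt * tan(FOV/2) = 2 * 376.265 * tan(0.3359759)
swath = 2 * 376.265 * 0.3492156
swath = 262.7952 km

262.7952 km


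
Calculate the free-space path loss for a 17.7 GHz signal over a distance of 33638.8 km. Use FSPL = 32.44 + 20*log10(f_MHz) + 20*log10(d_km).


f = 17.7 GHz = 17700.0000 MHz
d = 33638.8 km
FSPL = 32.44 + 20*log10(17700.0000) + 20*log10(33638.8)
FSPL = 32.44 + 84.9595 + 90.5368
FSPL = 207.9363 dB

207.9363 dB


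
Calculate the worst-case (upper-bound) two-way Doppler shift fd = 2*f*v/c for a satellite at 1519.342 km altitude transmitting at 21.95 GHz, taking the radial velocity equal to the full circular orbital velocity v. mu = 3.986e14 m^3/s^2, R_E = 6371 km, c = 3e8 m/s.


r = 7.890342e+06 m
v = sqrt(mu/r) = 7107.5633 m/s (worst-case radial velocity)
f = 21.95 GHz = 2.195e+10 Hz
fd = 2*f*v/c = 2*2.195e+10*7107.5633/3.0e+08
fd = 1.0400734e+06 Hz

1.0401e+06 Hz


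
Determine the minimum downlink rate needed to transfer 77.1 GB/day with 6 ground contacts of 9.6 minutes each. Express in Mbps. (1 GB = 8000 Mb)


total contact time = 6 * 9.6 * 60 = 3456.0000 s
data = 77.1 GB = 616800.0000 Mb
rate = 616800.0000 / 3456.0000 = 178.4722 Mbps

178.4722 Mbps


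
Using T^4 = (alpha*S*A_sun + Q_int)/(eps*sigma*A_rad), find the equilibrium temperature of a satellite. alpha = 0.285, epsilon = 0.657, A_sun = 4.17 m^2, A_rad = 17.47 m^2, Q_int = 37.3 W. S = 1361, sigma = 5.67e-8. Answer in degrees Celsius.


Numerator = alpha*S*A_sun + Q_int = 0.285*1361*4.17 + 37.3 = 1654.7804 W
Denominator = eps*sigma*A_rad = 0.657*5.67e-8*17.47 = 6.5079069e-07 W/K^4
T^4 = 2.542723e+09 K^4
T = 224.5561 K = -48.5939 C

-48.5939 degrees Celsius


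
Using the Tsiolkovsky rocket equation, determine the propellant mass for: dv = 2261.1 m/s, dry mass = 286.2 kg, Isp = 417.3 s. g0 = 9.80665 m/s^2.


ve = Isp * g0 = 417.3 * 9.80665 = 4092.315045 m/s
mass ratio = exp(dv/ve) = exp(2261.1/4092.315045) = 1.73763231
m_prop = m_dry * (mr - 1) = 286.2 * (1.73763231 - 1)
m_prop = 211.1104 kg

211.1104 kg


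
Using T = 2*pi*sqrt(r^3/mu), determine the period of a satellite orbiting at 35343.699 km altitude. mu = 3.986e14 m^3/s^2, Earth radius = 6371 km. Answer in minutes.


r = 41714.6990 km = 4.1714699e+07 m
T = 2*pi*sqrt(r^3/mu) = 2*pi*sqrt(7.258842e+22 / 3.986e14)
T = 84790.0502 s = 1413.1675 min

1413.1675 minutes


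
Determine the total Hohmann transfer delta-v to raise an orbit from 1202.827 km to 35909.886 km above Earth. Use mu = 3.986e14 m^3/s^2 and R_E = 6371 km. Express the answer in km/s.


r1 = 7573.8270 km = 7.573827e+06 m
r2 = 42280.8860 km = 4.2280886e+07 m
dv1 = sqrt(mu/r1)*(sqrt(2*r2/(r1+r2)) - 1) = 2193.5508 m/s
dv2 = sqrt(mu/r2)*(1 - sqrt(2*r1/(r1+r2))) = 1377.9603 m/s
total dv = |dv1| + |dv2| = 2193.5508 + 1377.9603 = 3571.5111 m/s = 3.5715 km/s

3.5715 km/s


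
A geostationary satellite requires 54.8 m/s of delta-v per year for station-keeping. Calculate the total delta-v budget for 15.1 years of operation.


dV = rate * years = 54.8 * 15.1
dV = 827.4800 m/s

827.4800 m/s


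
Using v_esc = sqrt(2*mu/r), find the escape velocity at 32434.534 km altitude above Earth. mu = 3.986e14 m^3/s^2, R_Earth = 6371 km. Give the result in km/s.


r = 6371.0 + 32434.534 = 38805.5340 km = 3.8805534e+07 m
v_esc = sqrt(2*mu/r) = sqrt(2*3.986e14 / 3.8805534e+07)
v_esc = 4532.4896 m/s = 4.5325 km/s

4.5325 km/s


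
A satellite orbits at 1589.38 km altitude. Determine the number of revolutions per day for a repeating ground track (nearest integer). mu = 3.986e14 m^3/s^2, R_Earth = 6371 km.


r = 7.96038e+06 m
T = 2*pi*sqrt(r^3/mu) = 7068.2503 s = 117.8042 min
revs/day = 1440 / 117.8042 = 12.2237
Rounded: 12 revolutions per day

12 revolutions per day


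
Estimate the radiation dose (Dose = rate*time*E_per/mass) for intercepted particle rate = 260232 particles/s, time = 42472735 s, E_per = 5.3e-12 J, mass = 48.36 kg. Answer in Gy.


Total energy deposited = rate * time * E_per
  = 260232 * 42472735 * 5.3e-12 = 58.5797 J
Dose = E_total / mass = 58.5797 / 48.36
Dose = 1.2113 Gy

1.2113 Gy


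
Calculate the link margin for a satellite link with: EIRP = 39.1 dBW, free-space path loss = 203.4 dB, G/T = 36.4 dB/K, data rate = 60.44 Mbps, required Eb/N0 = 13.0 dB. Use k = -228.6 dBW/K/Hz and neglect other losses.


C/N0 = EIRP - FSPL + G/T - k = 39.1 - 203.4 + 36.4 - (-228.6)
C/N0 = 100.7000 dB-Hz
R_b = 60.44 Mbps = 6.044e+07 bps -> 10*log10(R_b) = 77.8132 dB-Hz
Eb/N0 = C/N0 - 10*log10(R_b) = 100.7000 - 77.8132 = 22.8868 dB
Margin = Eb/N0 - Eb/N0_req = 22.8868 - 13.0 = 9.8868 dB (link closes)

9.8868 dB


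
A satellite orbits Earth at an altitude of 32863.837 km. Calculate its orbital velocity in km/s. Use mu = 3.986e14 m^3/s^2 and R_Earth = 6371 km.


r = R_E + alt = 6371.0 + 32863.837 = 39234.8370 km = 3.9234837e+07 m
v = sqrt(mu/r) = sqrt(3.986e14 / 3.9234837e+07) = 3187.3718 m/s = 3.1874 km/s

3.1874 km/s


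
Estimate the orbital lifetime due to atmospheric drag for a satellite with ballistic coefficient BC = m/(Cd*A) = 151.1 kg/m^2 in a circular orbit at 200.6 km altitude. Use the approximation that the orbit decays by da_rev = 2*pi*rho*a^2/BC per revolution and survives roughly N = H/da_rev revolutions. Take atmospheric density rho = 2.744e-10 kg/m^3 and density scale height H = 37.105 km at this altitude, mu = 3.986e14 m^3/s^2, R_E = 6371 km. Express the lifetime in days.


a = R_E + alt = 6571.6000 km = 6.5716e+06 m
da_rev = 2*pi*rho*a^2/BC = 2*pi*2.744e-10*(6.5716e+06)^2/151.1 = 492.767155 m per revolution
N = H/da_rev = 37105.0000 m / 492.767155 m = 75.2993 revolutions
P = 2*pi*sqrt(a^3/mu) = 5301.7336 s
lifetime = N*P = 75.2993 * 5301.7336 = 399216.5945 s = 4.6206 days

4.6206 days


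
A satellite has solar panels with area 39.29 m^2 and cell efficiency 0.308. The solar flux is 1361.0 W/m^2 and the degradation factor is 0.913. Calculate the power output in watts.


P = area * eta * S * degradation
P = 39.29 * 0.308 * 1361.0 * 0.913
P = 15037.0155 W

15037.0155 W


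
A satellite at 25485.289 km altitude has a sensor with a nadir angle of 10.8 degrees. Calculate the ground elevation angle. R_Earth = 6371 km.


r = R_E + alt = 31856.2890 km
Law of sines in the satellite / Earth-center / ground-point triangle:
  sin(nadir)/R_E = sin(90 + el)/r  =>  cos(el) = (r/R_E)*sin(nadir)
cos(el) = (31856.2890 / 6371.0000) * sin(10.8 deg) = 0.9369445
el = arccos(0.9369445) = 20.4554 deg
(Earth-central angle = 90 - nadir - el = 58.7446 deg)

20.4554 degrees


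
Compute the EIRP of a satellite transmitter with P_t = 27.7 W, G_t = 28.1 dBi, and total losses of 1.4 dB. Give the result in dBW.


Pt = 27.7 W = 14.4248 dBW
EIRP = Pt_dBW + Gt - losses = 14.4248 + 28.1 - 1.4 = 41.1248 dBW

41.1248 dBW


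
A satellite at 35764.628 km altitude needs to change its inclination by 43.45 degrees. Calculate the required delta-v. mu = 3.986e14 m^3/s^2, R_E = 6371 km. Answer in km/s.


r = 42135.6280 km = 4.2135628e+07 m
V = sqrt(mu/r) = 3075.6996 m/s
di = 43.45 deg = 0.7583456 rad
dV = 2*V*sin(di/2) = 2*3075.6996*sin(0.3791728)
dV = 2276.9535 m/s = 2.2770 km/s

2.2770 km/s


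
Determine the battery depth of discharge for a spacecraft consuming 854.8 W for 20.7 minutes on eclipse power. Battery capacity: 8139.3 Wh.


E_used = P * t / 60 = 854.8 * 20.7 / 60 = 294.9060 Wh
DOD = E_used / E_total * 100 = 294.9060 / 8139.3 * 100
DOD = 3.6232 %

3.6232 %


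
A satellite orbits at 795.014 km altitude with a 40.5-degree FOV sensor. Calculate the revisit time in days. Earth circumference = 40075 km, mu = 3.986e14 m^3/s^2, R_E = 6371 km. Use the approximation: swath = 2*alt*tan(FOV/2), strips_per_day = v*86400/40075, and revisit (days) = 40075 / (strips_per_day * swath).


swath = 2*795.014*tan(0.3534292) = 586.5923 km
v = sqrt(mu/r) = 7458.1278 m/s = 7.4581 km/s
strips/day = v*86400/40075 = 7.4581*86400/40075 = 16.0794
coverage/day = strips * swath = 16.0794 * 586.5923 = 9432.0564 km
revisit = 40075 / 9432.0564 = 4.2488 days

4.2488 days


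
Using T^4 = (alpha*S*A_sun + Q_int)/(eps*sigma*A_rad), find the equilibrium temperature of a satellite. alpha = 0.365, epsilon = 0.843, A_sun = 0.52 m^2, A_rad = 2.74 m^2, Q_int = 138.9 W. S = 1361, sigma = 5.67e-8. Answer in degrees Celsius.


Numerator = alpha*S*A_sun + Q_int = 0.365*1361*0.52 + 138.9 = 397.2178 W
Denominator = eps*sigma*A_rad = 0.843*5.67e-8*2.74 = 1.3096679e-07 W/K^4
T^4 = 3.0329657e+09 K^4
T = 234.6750 K = -38.4750 C

-38.4750 degrees Celsius


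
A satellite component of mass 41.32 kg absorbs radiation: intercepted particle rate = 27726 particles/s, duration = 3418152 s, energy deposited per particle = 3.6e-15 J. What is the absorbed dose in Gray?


Total energy deposited = rate * time * E_per
  = 27726 * 3418152 * 3.6e-15 = 3.4117806e-04 J
Dose = E_total / mass = 3.4117806e-04 / 41.32
Dose = 8.2569714e-06 Gy

8.2570e-06 Gy


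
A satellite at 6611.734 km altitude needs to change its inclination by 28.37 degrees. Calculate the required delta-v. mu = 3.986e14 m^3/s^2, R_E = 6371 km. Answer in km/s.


r = 12982.7340 km = 1.2982734e+07 m
V = sqrt(mu/r) = 5540.9671 m/s
di = 28.37 deg = 0.4951499 rad
dV = 2*V*sin(di/2) = 2*5540.9671*sin(0.247575)
dV = 2715.6676 m/s = 2.7157 km/s

2.7157 km/s


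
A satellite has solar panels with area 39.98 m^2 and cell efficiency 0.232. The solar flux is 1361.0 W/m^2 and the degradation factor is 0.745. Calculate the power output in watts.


P = area * eta * S * degradation
P = 39.98 * 0.232 * 1361.0 * 0.745
P = 9404.7049 W

9404.7049 W


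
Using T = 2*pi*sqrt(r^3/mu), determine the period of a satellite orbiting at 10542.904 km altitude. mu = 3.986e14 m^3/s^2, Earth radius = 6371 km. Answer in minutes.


r = 16913.9040 km = 1.6913904e+07 m
T = 2*pi*sqrt(r^3/mu) = 2*pi*sqrt(4.8387322e+21 / 3.986e14)
T = 21891.5752 s = 364.8596 min

364.8596 minutes


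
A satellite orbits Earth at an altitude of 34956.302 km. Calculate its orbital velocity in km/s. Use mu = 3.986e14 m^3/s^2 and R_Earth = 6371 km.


r = R_E + alt = 6371.0 + 34956.302 = 41327.3020 km = 4.1327302e+07 m
v = sqrt(mu/r) = sqrt(3.986e14 / 4.1327302e+07) = 3105.6329 m/s = 3.1056 km/s

3.1056 km/s


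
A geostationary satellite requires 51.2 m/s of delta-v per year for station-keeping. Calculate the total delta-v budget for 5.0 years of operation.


dV = rate * years = 51.2 * 5.0
dV = 256.0000 m/s

256.0000 m/s


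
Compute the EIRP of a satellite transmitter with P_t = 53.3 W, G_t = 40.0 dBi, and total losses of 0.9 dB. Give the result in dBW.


Pt = 53.3 W = 17.2673 dBW
EIRP = Pt_dBW + Gt - losses = 17.2673 + 40.0 - 0.9 = 56.3673 dBW

56.3673 dBW


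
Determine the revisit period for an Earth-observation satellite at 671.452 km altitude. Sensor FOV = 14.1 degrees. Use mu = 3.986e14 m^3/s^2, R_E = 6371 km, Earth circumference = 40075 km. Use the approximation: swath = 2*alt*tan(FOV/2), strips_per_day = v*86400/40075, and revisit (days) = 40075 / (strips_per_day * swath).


swath = 2*671.452*tan(0.1230457) = 166.0776 km
v = sqrt(mu/r) = 7523.2709 m/s = 7.5233 km/s
strips/day = v*86400/40075 = 7.5233*86400/40075 = 16.2199
coverage/day = strips * swath = 16.2199 * 166.0776 = 2693.7539 km
revisit = 40075 / 2693.7539 = 14.8770 days

14.8770 days


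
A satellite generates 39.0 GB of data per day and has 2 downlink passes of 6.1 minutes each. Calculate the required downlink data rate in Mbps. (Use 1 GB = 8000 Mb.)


total contact time = 2 * 6.1 * 60 = 732.0000 s
data = 39.0 GB = 312000.0000 Mb
rate = 312000.0000 / 732.0000 = 426.2295 Mbps

426.2295 Mbps


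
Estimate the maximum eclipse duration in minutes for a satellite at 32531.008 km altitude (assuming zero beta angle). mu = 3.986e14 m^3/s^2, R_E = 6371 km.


r = 38902.0080 km
T = 1272.6764 min
Eclipse fraction = arcsin(R_E/r)/pi = arcsin(6371.0000/38902.0080)/pi
= arcsin(0.1637705)/pi = 0.05236564
Eclipse duration = 0.05236564 * 1272.6764 = 66.6445 min

66.6445 minutes


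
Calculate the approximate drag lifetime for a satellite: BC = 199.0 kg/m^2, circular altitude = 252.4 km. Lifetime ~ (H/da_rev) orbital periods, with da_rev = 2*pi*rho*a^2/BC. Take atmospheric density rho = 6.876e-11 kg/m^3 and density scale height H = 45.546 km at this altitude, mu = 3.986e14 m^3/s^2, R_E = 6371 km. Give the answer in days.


a = R_E + alt = 6623.4000 km = 6.6234e+06 m
da_rev = 2*pi*rho*a^2/BC = 2*pi*6.876e-11*(6.6234e+06)^2/199.0 = 95.241149 m per revolution
N = H/da_rev = 45546.0000 m / 95.241149 m = 478.2177 revolutions
P = 2*pi*sqrt(a^3/mu) = 5364.5426 s
lifetime = N*P = 478.2177 * 5364.5426 = 2.565419e+06 s = 29.6923 days

29.6923 days


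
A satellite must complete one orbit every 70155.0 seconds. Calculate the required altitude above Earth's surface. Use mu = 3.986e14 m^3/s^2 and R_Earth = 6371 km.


T = 70155.0 s
r = (mu*T^2/(4*pi^2))^(1/3) = (3.986e14 * 70155.0^2 / (4*pi^2))^(1/3)
r = 3.6764749e+07 m = 36764.7490 km
alt = r - R_E = 36764.7490 - 6371 = 30393.7490 km

30393.7490 km


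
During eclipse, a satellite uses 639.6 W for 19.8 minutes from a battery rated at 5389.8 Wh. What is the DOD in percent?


E_used = P * t / 60 = 639.6 * 19.8 / 60 = 211.0680 Wh
DOD = E_used / E_total * 100 = 211.0680 / 5389.8 * 100
DOD = 3.9161 %

3.9161 %


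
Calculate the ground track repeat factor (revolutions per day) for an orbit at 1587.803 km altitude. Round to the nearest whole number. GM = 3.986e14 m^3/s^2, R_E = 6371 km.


r = 7.958803e+06 m
T = 2*pi*sqrt(r^3/mu) = 7066.1500 s = 117.7692 min
revs/day = 1440 / 117.7692 = 12.2273
Rounded: 12 revolutions per day

12 revolutions per day


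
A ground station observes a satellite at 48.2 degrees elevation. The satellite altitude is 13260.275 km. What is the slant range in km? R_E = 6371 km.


h = 13260.275 km, el = 48.2 deg
d = -R_E*sin(el) + sqrt((R_E*sin(el))^2 + 2*R_E*h + h^2)
d = -6371.0000*sin(0.8412487) + sqrt((6371.0000*0.745476)^2 + 2*6371.0000*13260.275 + 13260.275^2)
d = 14417.0635 km

14417.0635 km


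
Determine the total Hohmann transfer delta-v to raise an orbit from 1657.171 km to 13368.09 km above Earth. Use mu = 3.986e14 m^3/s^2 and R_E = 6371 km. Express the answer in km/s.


r1 = 8028.1710 km = 8.028171e+06 m
r2 = 19739.0900 km = 1.973909e+07 m
dv1 = sqrt(mu/r1)*(sqrt(2*r2/(r1+r2)) - 1) = 1355.5136 m/s
dv2 = sqrt(mu/r2)*(1 - sqrt(2*r1/(r1+r2))) = 1076.5776 m/s
total dv = |dv1| + |dv2| = 1355.5136 + 1076.5776 = 2432.0912 m/s = 2.4321 km/s

2.4321 km/s


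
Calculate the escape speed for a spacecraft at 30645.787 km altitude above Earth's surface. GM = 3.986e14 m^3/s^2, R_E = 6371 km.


r = 6371.0 + 30645.787 = 37016.7870 km = 3.7016787e+07 m
v_esc = sqrt(2*mu/r) = sqrt(2*3.986e14 / 3.7016787e+07)
v_esc = 4640.7085 m/s = 4.6407 km/s

4.6407 km/s


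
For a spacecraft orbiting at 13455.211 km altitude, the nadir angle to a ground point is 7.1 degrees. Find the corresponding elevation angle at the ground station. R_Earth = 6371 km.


r = R_E + alt = 19826.2110 km
Law of sines in the satellite / Earth-center / ground-point triangle:
  sin(nadir)/R_E = sin(90 + el)/r  =>  cos(el) = (r/R_E)*sin(nadir)
cos(el) = (19826.2110 / 6371.0000) * sin(7.1 deg) = 0.3846412
el = arccos(0.3846412) = 67.3785 deg
(Earth-central angle = 90 - nadir - el = 15.5215 deg)

67.3785 degrees


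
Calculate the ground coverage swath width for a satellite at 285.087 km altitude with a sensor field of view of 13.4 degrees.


FOV = 13.4 deg = 0.2338741 rad
swath = 2 * alt * tan(FOV/2) = 2 * 285.087 * tan(0.1169371)
swath = 2 * 285.087 * 0.117473
swath = 66.9801 km

66.9801 km


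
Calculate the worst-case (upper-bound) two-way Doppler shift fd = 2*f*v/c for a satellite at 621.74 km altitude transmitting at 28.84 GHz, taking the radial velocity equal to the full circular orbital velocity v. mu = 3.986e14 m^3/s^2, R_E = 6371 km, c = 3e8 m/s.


r = 6.99274e+06 m
v = sqrt(mu/r) = 7549.9653 m/s (worst-case radial velocity)
f = 28.84 GHz = 2.884e+10 Hz
fd = 2*f*v/c = 2*2.884e+10*7549.9653/3.0e+08
fd = 1.4516067e+06 Hz

1.4516e+06 Hz


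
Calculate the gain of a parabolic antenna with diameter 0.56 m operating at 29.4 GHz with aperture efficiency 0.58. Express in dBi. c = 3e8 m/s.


lambda = c/f = 3e8 / 2.94e+10 = 0.01020408 m
G = eta*(pi*D/lambda)^2 = 0.58*(pi*0.56/0.01020408)^2
G = 17240.7417 (linear)
G = 10*log10(17240.7417) = 42.3656 dBi

42.3656 dBi


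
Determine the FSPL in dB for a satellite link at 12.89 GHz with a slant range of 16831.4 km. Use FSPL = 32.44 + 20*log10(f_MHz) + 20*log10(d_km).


f = 12.89 GHz = 12890.0000 MHz
d = 16831.4 km
FSPL = 32.44 + 20*log10(12890.0000) + 20*log10(16831.4)
FSPL = 32.44 + 82.2051 + 84.5224
FSPL = 199.1675 dB

199.1675 dB


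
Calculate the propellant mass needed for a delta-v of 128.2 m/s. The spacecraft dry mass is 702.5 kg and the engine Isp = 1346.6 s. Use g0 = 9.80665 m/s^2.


ve = Isp * g0 = 1346.6 * 9.80665 = 13205.634890 m/s
mass ratio = exp(dv/ve) = exp(128.2/13205.634890) = 1.00975525
m_prop = m_dry * (mr - 1) = 702.5 * (1.00975525 - 1)
m_prop = 6.8531 kg

6.8531 kg


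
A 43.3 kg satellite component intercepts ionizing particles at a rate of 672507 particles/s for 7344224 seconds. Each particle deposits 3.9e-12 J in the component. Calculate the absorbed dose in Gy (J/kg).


Total energy deposited = rate * time * E_per
  = 672507 * 7344224 * 3.9e-12 = 19.2623 J
Dose = E_total / mass = 19.2623 / 43.3
Dose = 0.444856 Gy

0.4449 Gy


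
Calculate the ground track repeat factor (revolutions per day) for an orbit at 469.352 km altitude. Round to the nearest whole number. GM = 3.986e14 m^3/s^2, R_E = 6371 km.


r = 6.840352e+06 m
T = 2*pi*sqrt(r^3/mu) = 5630.2658 s = 93.8378 min
revs/day = 1440 / 93.8378 = 15.3456
Rounded: 15 revolutions per day

15 revolutions per day


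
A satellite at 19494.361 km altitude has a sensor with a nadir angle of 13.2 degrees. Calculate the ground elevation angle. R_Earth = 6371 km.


r = R_E + alt = 25865.3610 km
Law of sines in the satellite / Earth-center / ground-point triangle:
  sin(nadir)/R_E = sin(90 + el)/r  =>  cos(el) = (r/R_E)*sin(nadir)
cos(el) = (25865.3610 / 6371.0000) * sin(13.2 deg) = 0.9270723
el = arccos(0.9270723) = 22.0171 deg
(Earth-central angle = 90 - nadir - el = 54.7829 deg)

22.0171 degrees


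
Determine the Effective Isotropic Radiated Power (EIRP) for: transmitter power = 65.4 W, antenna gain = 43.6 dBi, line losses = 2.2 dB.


Pt = 65.4 W = 18.1558 dBW
EIRP = Pt_dBW + Gt - losses = 18.1558 + 43.6 - 2.2 = 59.5558 dBW

59.5558 dBW


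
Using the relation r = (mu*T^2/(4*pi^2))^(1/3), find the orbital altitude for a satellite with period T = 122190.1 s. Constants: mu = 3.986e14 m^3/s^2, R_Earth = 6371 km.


T = 122190.1 s
r = (mu*T^2/(4*pi^2))^(1/3) = (3.986e14 * 122190.1^2 / (4*pi^2))^(1/3)
r = 5.3221021e+07 m = 53221.0207 km
alt = r - R_E = 53221.0207 - 6371 = 46850.0207 km

46850.0207 km


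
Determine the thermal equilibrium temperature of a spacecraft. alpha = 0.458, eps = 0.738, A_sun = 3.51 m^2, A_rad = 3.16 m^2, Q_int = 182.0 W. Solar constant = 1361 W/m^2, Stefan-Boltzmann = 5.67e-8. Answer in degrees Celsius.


Numerator = alpha*S*A_sun + Q_int = 0.458*1361*3.51 + 182.0 = 2369.9164 W
Denominator = eps*sigma*A_rad = 0.738*5.67e-8*3.16 = 1.3222894e-07 W/K^4
T^4 = 1.7922827e+10 K^4
T = 365.8909 K = 92.7409 C

92.7409 degrees Celsius


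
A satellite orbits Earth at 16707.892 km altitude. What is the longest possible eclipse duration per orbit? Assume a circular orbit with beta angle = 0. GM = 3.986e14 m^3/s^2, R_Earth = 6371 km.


r = 23078.8920 km
T = 581.5438 min
Eclipse fraction = arcsin(R_E/r)/pi = arcsin(6371.0000/23078.8920)/pi
= arcsin(0.2760531)/pi = 0.08902657
Eclipse duration = 0.08902657 * 581.5438 = 51.7728 min

51.7728 minutes


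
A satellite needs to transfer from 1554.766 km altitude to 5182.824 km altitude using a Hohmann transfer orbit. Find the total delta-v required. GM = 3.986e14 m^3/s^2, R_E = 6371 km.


r1 = 7925.7660 km = 7.925766e+06 m
r2 = 11553.8240 km = 1.1553824e+07 m
dv1 = sqrt(mu/r1)*(sqrt(2*r2/(r1+r2)) - 1) = 632.2265 m/s
dv2 = sqrt(mu/r2)*(1 - sqrt(2*r1/(r1+r2))) = 575.1367 m/s
total dv = |dv1| + |dv2| = 632.2265 + 575.1367 = 1207.3632 m/s = 1.2074 km/s

1.2074 km/s


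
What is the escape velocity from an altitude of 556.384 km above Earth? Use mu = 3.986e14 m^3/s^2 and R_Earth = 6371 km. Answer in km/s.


r = 6371.0 + 556.384 = 6927.3840 km = 6.927384e+06 m
v_esc = sqrt(2*mu/r) = sqrt(2*3.986e14 / 6.927384e+06)
v_esc = 10727.5121 m/s = 10.7275 km/s

10.7275 km/s


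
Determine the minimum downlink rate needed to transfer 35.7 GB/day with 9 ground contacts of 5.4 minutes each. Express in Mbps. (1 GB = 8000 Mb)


total contact time = 9 * 5.4 * 60 = 2916.0000 s
data = 35.7 GB = 285600.0000 Mb
rate = 285600.0000 / 2916.0000 = 97.9424 Mbps

97.9424 Mbps


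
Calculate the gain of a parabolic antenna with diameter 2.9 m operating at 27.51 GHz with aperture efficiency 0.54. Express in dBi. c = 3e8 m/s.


lambda = c/f = 3e8 / 2.751e+10 = 0.01090513 m
G = eta*(pi*D/lambda)^2 = 0.54*(pi*2.9/0.01090513)^2
G = 376901.7660 (linear)
G = 10*log10(376901.7660) = 55.7623 dBi

55.7623 dBi


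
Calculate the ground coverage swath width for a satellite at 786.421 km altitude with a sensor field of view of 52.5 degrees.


FOV = 52.5 deg = 0.9162979 rad
swath = 2 * alt * tan(FOV/2) = 2 * 786.421 * tan(0.4581489)
swath = 2 * 786.421 * 0.4931454
swath = 775.6398 km

775.6398 km


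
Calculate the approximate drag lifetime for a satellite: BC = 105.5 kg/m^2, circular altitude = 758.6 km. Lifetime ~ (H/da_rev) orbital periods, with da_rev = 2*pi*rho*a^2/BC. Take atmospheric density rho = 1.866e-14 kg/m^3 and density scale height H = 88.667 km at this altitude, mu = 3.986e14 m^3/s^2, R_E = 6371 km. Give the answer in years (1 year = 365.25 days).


a = R_E + alt = 7129.6000 km = 7.1296e+06 m
da_rev = 2*pi*rho*a^2/BC = 2*pi*1.866e-14*(7.1296e+06)^2/105.5 = 0.0564897142 m per revolution
N = H/da_rev = 88667.0000 m / 0.0564897142 m = 1.5696132e+06 revolutions
P = 2*pi*sqrt(a^3/mu) = 5991.1331 s
lifetime = N*P = 1.5696132e+06 * 5991.1331 = 9.4037615e+09 s = 108839.8320 days
years = 108839.8320 / 365.25 = 297.9872 years

297.9872 years


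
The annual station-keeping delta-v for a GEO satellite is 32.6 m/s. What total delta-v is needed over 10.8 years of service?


dV = rate * years = 32.6 * 10.8
dV = 352.0800 m/s

352.0800 m/s


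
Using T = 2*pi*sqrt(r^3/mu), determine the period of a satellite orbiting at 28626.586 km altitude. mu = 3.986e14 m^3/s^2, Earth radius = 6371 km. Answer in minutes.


r = 34997.5860 km = 3.4997586e+07 m
T = 2*pi*sqrt(r^3/mu) = 2*pi*sqrt(4.2866129e+22 / 3.986e14)
T = 65158.0915 s = 1085.9682 min

1085.9682 minutes


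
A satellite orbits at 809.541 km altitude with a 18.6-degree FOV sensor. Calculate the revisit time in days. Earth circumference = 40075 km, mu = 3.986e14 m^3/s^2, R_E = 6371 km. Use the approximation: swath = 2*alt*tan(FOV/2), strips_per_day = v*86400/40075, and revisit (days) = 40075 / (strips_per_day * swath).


swath = 2*809.541*tan(0.1623156) = 265.1348 km
v = sqrt(mu/r) = 7450.5797 m/s = 7.4506 km/s
strips/day = v*86400/40075 = 7.4506*86400/40075 = 16.0631
coverage/day = strips * swath = 16.0631 * 265.1348 = 4258.8965 km
revisit = 40075 / 4258.8965 = 9.4097 days

9.4097 days


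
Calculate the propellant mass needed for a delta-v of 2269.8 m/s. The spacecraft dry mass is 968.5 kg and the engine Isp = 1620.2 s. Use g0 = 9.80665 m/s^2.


ve = Isp * g0 = 1620.2 * 9.80665 = 15888.734330 m/s
mass ratio = exp(dv/ve) = exp(2269.8/15888.734330) = 1.15356360
m_prop = m_dry * (mr - 1) = 968.5 * (1.15356360 - 1)
m_prop = 148.7263 kg

148.7263 kg


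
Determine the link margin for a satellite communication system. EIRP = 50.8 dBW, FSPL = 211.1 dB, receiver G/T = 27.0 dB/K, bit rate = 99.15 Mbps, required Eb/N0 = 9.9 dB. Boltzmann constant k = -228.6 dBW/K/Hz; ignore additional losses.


C/N0 = EIRP - FSPL + G/T - k = 50.8 - 211.1 + 27.0 - (-228.6)
C/N0 = 95.3000 dB-Hz
R_b = 99.15 Mbps = 9.915e+07 bps -> 10*log10(R_b) = 79.9629 dB-Hz
Eb/N0 = C/N0 - 10*log10(R_b) = 95.3000 - 79.9629 = 15.3371 dB
Margin = Eb/N0 - Eb/N0_req = 15.3371 - 9.9 = 5.4371 dB (link closes)

5.4371 dB


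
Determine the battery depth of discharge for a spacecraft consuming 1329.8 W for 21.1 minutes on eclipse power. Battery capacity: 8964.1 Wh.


E_used = P * t / 60 = 1329.8 * 21.1 / 60 = 467.6463 Wh
DOD = E_used / E_total * 100 = 467.6463 / 8964.1 * 100
DOD = 5.2169 %

5.2169 %


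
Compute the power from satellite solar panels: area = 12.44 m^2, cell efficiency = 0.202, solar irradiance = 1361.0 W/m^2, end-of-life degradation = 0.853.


P = area * eta * S * degradation
P = 12.44 * 0.202 * 1361.0 * 0.853
P = 2917.2853 W

2917.2853 W


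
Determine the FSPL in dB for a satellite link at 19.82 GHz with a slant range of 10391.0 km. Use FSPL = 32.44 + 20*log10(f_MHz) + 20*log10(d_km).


f = 19.82 GHz = 19820.0000 MHz
d = 10391.0 km
FSPL = 32.44 + 20*log10(19820.0000) + 20*log10(10391.0)
FSPL = 32.44 + 85.9421 + 80.3331
FSPL = 198.7152 dB

198.7152 dB
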